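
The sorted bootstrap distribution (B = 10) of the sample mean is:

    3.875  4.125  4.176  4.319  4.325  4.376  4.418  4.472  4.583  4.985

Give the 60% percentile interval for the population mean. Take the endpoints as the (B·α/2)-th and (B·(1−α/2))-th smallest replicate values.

(4.125, 4.472)

α = 0.40; lower rank = 10 × 0.200 = 2; upper rank = 10 × 0.800 = 8.
The 2nd smallest replicate is 4.125; the 8th is 4.472.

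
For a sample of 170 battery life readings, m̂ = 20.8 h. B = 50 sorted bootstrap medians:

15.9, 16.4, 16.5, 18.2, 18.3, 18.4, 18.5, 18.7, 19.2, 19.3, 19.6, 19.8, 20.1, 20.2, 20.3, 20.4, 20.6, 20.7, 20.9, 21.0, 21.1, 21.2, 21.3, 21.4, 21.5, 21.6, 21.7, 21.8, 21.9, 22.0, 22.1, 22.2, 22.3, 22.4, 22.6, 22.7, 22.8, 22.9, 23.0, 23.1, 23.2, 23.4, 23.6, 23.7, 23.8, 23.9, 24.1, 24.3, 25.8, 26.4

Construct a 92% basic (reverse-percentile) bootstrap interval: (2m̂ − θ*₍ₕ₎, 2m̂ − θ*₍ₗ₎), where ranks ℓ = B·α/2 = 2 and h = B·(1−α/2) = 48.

(17.3, 25.2)

Percentile endpoints at ranks 2 and 48: θ*₍2₎ = 16.4, θ*₍48₎ = 24.3.
Basic interval reflects these around m̂:
  lower = 2 × 20.8 − 24.3 = 17.3
  upper = 2 × 20.8 − 16.4 = 25.2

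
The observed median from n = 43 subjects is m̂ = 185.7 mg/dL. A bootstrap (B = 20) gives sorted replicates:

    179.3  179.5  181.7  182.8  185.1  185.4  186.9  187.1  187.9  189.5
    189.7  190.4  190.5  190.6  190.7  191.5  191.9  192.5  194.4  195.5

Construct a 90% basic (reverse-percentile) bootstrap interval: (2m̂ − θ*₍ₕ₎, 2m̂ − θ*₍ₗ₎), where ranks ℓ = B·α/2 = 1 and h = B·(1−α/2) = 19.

(177.0, 192.1)

Percentile endpoints at ranks 1 and 19: θ*₍1₎ = 179.3, θ*₍19₎ = 194.4.
Basic interval reflects these around m̂:
  lower = 2 × 185.7 − 194.4 = 177.0
  upper = 2 × 185.7 − 179.3 = 192.1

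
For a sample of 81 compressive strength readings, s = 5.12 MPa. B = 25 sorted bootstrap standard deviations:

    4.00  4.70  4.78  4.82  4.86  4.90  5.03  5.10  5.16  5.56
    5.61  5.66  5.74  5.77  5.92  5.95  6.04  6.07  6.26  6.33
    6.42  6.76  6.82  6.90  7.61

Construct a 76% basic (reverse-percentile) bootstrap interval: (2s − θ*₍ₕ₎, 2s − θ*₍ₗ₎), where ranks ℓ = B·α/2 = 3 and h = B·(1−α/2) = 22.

(3.48, 5.46)

Percentile endpoints at ranks 3 and 22: θ*₍3₎ = 4.78, θ*₍22₎ = 6.76.
Basic interval reflects these around s:
  lower = 2 × 5.12 − 6.76 = 3.48
  upper = 2 × 5.12 − 4.78 = 5.46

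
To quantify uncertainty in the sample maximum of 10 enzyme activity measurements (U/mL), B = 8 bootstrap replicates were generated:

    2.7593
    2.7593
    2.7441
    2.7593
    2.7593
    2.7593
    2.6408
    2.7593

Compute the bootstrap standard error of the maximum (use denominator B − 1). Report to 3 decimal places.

Bootstrap SE is the standard deviation of the 8 replicate maximums.
Mean of replicates: (2.7593 + 2.7593 + 2.7441 + 2.7593 + 2.7593 + 2.7593 + 2.6408 + 2.7593) / 8 = 21.94070 / 8 = 2.74259
Sum of squared deviations: (+0.01671)² + (+0.01671)² + (+0.00151)² + (+0.01671)² + (+0.01671)² + (+0.01671)² + (−0.10179)² + (+0.01671)² = 0.01204
Variance = 0.01204 / 7 = 0.00172
SE* = √0.00172

SE* = 0.041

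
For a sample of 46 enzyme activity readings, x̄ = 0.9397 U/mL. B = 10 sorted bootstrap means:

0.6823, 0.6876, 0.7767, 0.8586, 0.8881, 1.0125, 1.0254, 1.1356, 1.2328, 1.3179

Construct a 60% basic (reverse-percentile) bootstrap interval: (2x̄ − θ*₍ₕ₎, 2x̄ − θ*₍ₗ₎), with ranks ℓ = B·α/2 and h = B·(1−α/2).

(0.7438, 1.1918)

Percentile endpoints at ranks 2 and 8: θ*₍2₎ = 0.6876, θ*₍8₎ = 1.1356.
Basic interval reflects these around x̄:
  lower = 2 × 0.9397 − 1.1356 = 0.7438
  upper = 2 × 0.9397 − 0.6876 = 1.1918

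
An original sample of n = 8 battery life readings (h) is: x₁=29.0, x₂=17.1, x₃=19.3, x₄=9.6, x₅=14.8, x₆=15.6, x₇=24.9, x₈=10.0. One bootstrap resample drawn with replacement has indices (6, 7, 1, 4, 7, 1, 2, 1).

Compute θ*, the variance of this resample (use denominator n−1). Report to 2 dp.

θ* = 54.48

Resample values: 15.6, 24.9, 29.0, 9.6, 24.9, 29.0, 17.1, 29.0.
Mean = 22.3875; sum of squared deviations = 381.3487
s² = 381.3487 / 7 = 54.4784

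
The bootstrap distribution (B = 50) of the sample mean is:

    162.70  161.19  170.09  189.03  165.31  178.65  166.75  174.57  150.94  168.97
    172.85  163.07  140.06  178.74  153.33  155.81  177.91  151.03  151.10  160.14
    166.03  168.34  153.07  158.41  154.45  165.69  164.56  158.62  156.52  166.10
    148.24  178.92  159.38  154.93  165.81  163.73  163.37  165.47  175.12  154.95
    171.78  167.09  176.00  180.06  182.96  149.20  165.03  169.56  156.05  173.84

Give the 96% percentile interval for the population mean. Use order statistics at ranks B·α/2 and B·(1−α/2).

Sorted replicates: 140.06, 148.24, 149.20, 150.94, 151.03, 151.10, 153.07, 153.33, 154.45, 154.93, 154.95, 155.81, 156.05, 156.52, 158.41, 158.62, 159.38, 160.14, 161.19, 162.70, 163.07, 163.37, 163.73, 164.56, 165.03, 165.31, 165.47, 165.69, 165.81, 166.03, 166.10, 166.75, 167.09, 168.34, 168.97, 169.56, 170.09, 171.78, 172.85, 173.84, 174.57, 175.12, 176.00, 177.91, 178.65, 178.74, 178.92, 180.06, 182.96, 189.03
α = 0.04; lower rank = 50 × 0.020 = 1; upper rank = 50 × 0.980 = 49.
The 1st smallest replicate is 140.06; the 49th is 182.96.

(140.06, 182.96)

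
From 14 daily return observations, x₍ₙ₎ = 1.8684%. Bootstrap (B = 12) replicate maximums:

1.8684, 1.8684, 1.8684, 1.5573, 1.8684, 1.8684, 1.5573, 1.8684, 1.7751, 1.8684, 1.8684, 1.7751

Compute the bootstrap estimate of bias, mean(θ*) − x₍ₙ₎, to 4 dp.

mean(θ*) = (1.8684 + 1.8684 + 1.8684 + 1.5573 + 1.8684 + 1.8684 + 1.5573 + 1.8684 + 1.7751 + 1.8684 + 1.8684 + 1.7751) / 12 = 1.80100
bias = 1.80100 − 1.8684

bias = −0.0674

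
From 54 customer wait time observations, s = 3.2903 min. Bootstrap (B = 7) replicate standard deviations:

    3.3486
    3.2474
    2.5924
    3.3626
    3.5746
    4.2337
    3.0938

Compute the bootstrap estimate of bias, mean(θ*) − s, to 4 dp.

bias = +0.0601

mean(θ*) = (3.3486 + 3.2474 + 2.5924 + 3.3626 + 3.5746 + 4.2337 + 3.0938) / 7 = 3.35044
bias = 3.35044 − 3.2903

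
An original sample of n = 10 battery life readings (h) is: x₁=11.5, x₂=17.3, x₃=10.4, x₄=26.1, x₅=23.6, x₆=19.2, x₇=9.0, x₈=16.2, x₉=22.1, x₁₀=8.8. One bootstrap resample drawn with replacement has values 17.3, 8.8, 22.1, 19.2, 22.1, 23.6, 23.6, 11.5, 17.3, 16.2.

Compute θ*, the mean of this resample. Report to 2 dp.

Mean = (17.3 + 8.8 + 22.1 + 19.2 + 22.1 + 23.6 + 23.6 + 11.5 + 17.3 + 16.2) / 10 = 181.70 / 10 = 18.17

θ* = 18.17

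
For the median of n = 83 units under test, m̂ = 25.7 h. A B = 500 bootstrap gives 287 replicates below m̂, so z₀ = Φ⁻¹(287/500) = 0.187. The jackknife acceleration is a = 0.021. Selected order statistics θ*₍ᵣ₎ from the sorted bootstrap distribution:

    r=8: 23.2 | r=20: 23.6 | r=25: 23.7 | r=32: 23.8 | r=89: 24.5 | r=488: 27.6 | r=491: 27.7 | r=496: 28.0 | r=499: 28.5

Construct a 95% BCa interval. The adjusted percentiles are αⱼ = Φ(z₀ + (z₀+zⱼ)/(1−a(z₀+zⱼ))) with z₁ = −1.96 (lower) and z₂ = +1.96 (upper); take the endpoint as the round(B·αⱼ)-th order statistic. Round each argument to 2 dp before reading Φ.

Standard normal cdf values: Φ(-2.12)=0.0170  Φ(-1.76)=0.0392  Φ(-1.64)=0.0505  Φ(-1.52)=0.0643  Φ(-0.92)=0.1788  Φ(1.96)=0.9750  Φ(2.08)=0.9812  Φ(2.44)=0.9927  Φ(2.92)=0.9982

Lower: z₀ + z₁ = 0.187 + (-1.960) = -1.773; 1 − a(z₀+z₁) = 1 − (0.021)(-1.773) = 1.0372; argument = 0.187 + (-1.773)/1.0372 = -1.5224 → -1.52.
α₁ = Φ(-1.52) = 0.0643; rank = round(500 × 0.0643) = 32; θ*₍32₎ = 23.8.
Upper: z₀ + z₂ = 2.147; 1 − a(z₀+z₂) = 0.9549; argument = 2.4354 → 2.44; α₂ = 0.9927; rank = 496; θ*₍496₎ = 28.0.

(23.8, 28.0)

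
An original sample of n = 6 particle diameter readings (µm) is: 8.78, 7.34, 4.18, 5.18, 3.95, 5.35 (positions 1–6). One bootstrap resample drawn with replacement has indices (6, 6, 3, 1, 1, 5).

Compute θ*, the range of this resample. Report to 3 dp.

Resample values: 5.35, 5.35, 4.18, 8.78, 8.78, 3.95.
Range = 8.78 − 3.95 = 4.830

θ* = 4.830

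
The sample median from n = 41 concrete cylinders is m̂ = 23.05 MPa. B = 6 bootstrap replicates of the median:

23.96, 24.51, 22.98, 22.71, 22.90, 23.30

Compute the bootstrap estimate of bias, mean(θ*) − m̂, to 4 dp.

mean(θ*) = (23.96 + 24.51 + 22.98 + 22.71 + 22.90 + 23.30) / 6 = 23.39333
bias = 23.39333 − 23.05

bias = +0.3433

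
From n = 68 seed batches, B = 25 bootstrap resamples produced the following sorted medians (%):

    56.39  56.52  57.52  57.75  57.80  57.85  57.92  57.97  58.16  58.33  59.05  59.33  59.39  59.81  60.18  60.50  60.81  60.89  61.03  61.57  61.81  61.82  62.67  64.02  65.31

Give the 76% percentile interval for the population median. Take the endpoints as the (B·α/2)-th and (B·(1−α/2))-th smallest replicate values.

(57.52, 61.82)

α = 0.24; lower rank = 25 × 0.120 = 3; upper rank = 25 × 0.880 = 22.
The 3rd smallest replicate is 57.52; the 22nd is 61.82.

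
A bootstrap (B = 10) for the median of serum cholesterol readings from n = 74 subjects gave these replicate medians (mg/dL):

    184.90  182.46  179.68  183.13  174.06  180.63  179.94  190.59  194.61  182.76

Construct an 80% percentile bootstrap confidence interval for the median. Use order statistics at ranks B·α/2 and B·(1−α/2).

Sorted replicates: 174.06, 179.68, 179.94, 180.63, 182.46, 182.76, 183.13, 184.90, 190.59, 194.61
α = 0.20; lower rank = 10 × 0.100 = 1; upper rank = 10 × 0.900 = 9.
The 1st smallest replicate is 174.06; the 9th is 190.59.

(174.06, 190.59)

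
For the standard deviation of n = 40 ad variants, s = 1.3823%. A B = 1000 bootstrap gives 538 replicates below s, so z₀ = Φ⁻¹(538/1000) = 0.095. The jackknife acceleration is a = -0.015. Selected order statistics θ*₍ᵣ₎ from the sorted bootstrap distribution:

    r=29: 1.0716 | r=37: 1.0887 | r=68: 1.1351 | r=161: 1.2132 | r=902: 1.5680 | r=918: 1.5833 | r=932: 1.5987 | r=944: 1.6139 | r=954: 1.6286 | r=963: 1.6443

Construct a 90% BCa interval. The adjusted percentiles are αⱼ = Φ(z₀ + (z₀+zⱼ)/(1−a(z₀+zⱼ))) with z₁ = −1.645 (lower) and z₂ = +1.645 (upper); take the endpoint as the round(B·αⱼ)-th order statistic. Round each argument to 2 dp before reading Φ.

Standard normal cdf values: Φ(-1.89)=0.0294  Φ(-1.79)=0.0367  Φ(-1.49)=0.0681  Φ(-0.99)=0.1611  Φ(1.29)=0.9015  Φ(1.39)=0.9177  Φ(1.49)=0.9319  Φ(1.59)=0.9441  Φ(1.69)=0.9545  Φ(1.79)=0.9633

(1.1351, 1.6443)

Lower: z₀ + z₁ = 0.095 + (-1.645) = -1.550; 1 − a(z₀+z₁) = 1 − (-0.015)(-1.550) = 0.9768; argument = 0.095 + (-1.550)/0.9768 = -1.4919 → -1.49.
α₁ = Φ(-1.49) = 0.0681; rank = round(1000 × 0.0681) = 68; θ*₍68₎ = 1.1351.
Upper: z₀ + z₂ = 1.740; 1 − a(z₀+z₂) = 1.0261; argument = 1.7907 → 1.79; α₂ = 0.9633; rank = 963; θ*₍963₎ = 1.6443.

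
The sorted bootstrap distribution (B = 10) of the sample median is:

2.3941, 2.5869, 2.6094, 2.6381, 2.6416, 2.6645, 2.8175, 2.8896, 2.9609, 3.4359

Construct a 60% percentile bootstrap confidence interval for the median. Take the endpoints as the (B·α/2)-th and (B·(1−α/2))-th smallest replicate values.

(2.5869, 2.8896)

α = 0.40; lower rank = 10 × 0.200 = 2; upper rank = 10 × 0.800 = 8.
The 2nd smallest replicate is 2.5869; the 8th is 2.8896.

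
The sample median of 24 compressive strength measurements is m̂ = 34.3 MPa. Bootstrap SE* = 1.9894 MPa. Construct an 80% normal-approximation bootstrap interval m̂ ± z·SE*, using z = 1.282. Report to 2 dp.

(31.75, 36.85)

Margin = 1.282 × 1.9894 = 2.550
Interval: 34.3 ± 2.550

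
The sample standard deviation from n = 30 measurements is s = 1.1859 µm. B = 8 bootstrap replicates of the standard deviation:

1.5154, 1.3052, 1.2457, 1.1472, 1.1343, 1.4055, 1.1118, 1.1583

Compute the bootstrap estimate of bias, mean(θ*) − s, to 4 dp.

bias = +0.0670

mean(θ*) = (1.5154 + 1.3052 + 1.2457 + 1.1472 + 1.1343 + 1.4055 + 1.1118 + 1.1583) / 8 = 1.25293
bias = 1.25293 − 1.1859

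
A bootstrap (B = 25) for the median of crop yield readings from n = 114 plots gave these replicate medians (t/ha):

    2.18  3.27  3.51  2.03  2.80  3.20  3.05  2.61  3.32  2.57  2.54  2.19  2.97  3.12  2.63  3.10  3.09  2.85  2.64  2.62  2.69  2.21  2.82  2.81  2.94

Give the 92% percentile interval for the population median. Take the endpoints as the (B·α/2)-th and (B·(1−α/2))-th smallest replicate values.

Sorted replicates: 2.03, 2.18, 2.19, 2.21, 2.54, 2.57, 2.61, 2.62, 2.63, 2.64, 2.69, 2.80, 2.81, 2.82, 2.85, 2.94, 2.97, 3.05, 3.09, 3.10, 3.12, 3.20, 3.27, 3.32, 3.51
α = 0.08; lower rank = 25 × 0.040 = 1; upper rank = 25 × 0.960 = 24.
The 1st smallest replicate is 2.03; the 24th is 3.32.

(2.03, 3.32)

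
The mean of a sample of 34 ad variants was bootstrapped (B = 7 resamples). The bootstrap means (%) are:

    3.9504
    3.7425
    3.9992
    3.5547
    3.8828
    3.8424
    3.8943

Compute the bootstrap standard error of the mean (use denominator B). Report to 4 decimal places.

SE* = 0.1379

Bootstrap SE is the standard deviation of the 7 replicate means.
Mean of replicates: (3.9504 + 3.7425 + 3.9992 + 3.5547 + 3.8828 + 3.8424 + 3.8943) / 7 = 26.86630 / 7 = 3.83804
Sum of squared deviations: (+0.11236)² + (−0.09554)² + (+0.16116)² + (−0.28334)² + (+0.04476)² + (+0.00436)² + (+0.05626)² = 0.13319
Variance = 0.13319 / 7 = 0.01903
SE* = √0.01903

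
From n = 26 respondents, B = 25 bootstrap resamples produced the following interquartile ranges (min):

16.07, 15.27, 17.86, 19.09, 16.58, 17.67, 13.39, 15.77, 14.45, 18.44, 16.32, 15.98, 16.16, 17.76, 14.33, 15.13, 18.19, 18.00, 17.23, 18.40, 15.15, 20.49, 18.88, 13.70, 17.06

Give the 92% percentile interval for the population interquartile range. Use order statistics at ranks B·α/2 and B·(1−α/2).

Sorted replicates: 13.39, 13.70, 14.33, 14.45, 15.13, 15.15, 15.27, 15.77, 15.98, 16.07, 16.16, 16.32, 16.58, 17.06, 17.23, 17.67, 17.76, 17.86, 18.00, 18.19, 18.40, 18.44, 18.88, 19.09, 20.49
α = 0.08; lower rank = 25 × 0.040 = 1; upper rank = 25 × 0.960 = 24.
The 1st smallest replicate is 13.39; the 24th is 19.09.

(13.39, 19.09)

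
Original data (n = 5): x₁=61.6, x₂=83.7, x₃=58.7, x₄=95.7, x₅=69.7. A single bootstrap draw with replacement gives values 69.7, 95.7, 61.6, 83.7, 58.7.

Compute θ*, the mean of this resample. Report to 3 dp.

θ* = 73.880

Mean = (69.7 + 95.7 + 61.6 + 83.7 + 58.7) / 5 = 369.40 / 5 = 73.880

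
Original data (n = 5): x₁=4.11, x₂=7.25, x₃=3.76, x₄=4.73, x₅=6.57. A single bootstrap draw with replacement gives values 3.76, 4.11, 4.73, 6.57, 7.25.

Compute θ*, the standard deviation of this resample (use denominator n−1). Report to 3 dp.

θ* = 1.543

Mean = 5.2840; sum of squared deviations = 9.5267
s² = 9.5267 / 4 = 2.3817
s = √2.3817 = 1.543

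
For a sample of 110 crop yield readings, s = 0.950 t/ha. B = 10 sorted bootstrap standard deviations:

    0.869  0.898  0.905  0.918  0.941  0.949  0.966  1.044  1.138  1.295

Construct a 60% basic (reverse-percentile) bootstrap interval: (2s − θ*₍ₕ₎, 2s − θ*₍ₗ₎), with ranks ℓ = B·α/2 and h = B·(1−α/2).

Percentile endpoints at ranks 2 and 8: θ*₍2₎ = 0.898, θ*₍8₎ = 1.044.
Basic interval reflects these around s:
  lower = 2 × 0.950 − 1.044 = 0.856
  upper = 2 × 0.950 − 0.898 = 1.002

(0.856, 1.002)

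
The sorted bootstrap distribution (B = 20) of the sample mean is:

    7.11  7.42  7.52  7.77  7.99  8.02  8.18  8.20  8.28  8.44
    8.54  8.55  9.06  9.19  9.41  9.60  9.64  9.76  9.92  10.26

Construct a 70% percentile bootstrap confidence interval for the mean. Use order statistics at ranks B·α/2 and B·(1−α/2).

α = 0.30; lower rank = 20 × 0.150 = 3; upper rank = 20 × 0.850 = 17.
The 3rd smallest replicate is 7.52; the 17th is 9.64.

(7.52, 9.64)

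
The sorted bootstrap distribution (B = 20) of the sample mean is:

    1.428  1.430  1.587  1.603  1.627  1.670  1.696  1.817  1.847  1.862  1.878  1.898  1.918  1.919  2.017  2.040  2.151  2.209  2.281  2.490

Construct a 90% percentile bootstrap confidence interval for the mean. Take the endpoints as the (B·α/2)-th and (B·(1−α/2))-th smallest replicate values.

α = 0.10; lower rank = 20 × 0.050 = 1; upper rank = 20 × 0.950 = 19.
The 1st smallest replicate is 1.428; the 19th is 2.281.

(1.428, 2.281)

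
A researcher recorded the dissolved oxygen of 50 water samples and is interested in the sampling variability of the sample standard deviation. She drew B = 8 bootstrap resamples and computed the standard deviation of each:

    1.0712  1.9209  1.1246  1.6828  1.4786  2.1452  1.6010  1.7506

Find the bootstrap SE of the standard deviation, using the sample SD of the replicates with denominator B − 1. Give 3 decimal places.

Bootstrap SE is the standard deviation of the 8 replicate standard deviations.
Mean of replicates: (1.0712 + 1.9209 + 1.1246 + 1.6828 + 1.4786 + 2.1452 + 1.6010 + 1.7506) / 8 = 12.77490 / 8 = 1.59686
Sum of squared deviations: (−0.52566)² + (+0.32404)² + (−0.47226)² + (+0.08594)² + (−0.11826)² + (+0.54834)² + (+0.00414)² + (+0.15374)² = 0.95005
Variance = 0.95005 / 7 = 0.13572
SE* = √0.13572

SE* = 0.368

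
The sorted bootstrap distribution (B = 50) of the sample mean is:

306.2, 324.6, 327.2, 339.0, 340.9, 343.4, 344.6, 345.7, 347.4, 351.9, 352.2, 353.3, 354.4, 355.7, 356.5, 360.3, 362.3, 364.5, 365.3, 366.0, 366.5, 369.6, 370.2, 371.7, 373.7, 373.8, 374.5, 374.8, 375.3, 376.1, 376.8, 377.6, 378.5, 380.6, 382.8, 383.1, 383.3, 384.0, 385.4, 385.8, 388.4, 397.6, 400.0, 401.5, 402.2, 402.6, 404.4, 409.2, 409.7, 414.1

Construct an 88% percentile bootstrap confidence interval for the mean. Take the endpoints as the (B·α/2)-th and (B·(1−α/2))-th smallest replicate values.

(327.2, 404.4)

α = 0.12; lower rank = 50 × 0.060 = 3; upper rank = 50 × 0.940 = 47.
The 3rd smallest replicate is 327.2; the 47th is 404.4.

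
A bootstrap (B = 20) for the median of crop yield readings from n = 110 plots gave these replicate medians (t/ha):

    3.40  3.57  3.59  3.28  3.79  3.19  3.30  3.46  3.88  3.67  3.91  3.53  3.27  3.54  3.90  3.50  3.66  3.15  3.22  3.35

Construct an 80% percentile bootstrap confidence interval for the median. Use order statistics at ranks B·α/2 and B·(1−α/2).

Sorted replicates: 3.15, 3.19, 3.22, 3.27, 3.28, 3.30, 3.35, 3.40, 3.46, 3.50, 3.53, 3.54, 3.57, 3.59, 3.66, 3.67, 3.79, 3.88, 3.90, 3.91
α = 0.20; lower rank = 20 × 0.100 = 2; upper rank = 20 × 0.900 = 18.
The 2nd smallest replicate is 3.19; the 18th is 3.88.

(3.19, 3.88)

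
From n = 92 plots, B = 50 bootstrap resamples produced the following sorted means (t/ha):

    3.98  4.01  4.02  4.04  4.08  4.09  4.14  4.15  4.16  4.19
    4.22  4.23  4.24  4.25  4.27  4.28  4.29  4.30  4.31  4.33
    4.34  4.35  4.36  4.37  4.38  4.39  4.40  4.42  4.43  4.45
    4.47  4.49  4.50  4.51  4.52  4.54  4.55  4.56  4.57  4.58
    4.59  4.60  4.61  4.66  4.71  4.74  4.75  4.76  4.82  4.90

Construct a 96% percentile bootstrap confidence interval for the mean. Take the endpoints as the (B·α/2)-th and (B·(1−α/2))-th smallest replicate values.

(3.98, 4.82)

α = 0.04; lower rank = 50 × 0.020 = 1; upper rank = 50 × 0.980 = 49.
The 1st smallest replicate is 3.98; the 49th is 4.82.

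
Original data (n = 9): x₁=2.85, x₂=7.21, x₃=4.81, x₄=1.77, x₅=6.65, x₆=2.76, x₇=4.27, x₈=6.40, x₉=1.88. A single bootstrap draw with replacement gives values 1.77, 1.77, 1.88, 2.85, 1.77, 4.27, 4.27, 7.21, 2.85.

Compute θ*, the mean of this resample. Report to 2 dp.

θ* = 3.18

Mean = (1.77 + 1.77 + 1.88 + 2.85 + 1.77 + 4.27 + 4.27 + 7.21 + 2.85) / 9 = 28.640 / 9 = 3.18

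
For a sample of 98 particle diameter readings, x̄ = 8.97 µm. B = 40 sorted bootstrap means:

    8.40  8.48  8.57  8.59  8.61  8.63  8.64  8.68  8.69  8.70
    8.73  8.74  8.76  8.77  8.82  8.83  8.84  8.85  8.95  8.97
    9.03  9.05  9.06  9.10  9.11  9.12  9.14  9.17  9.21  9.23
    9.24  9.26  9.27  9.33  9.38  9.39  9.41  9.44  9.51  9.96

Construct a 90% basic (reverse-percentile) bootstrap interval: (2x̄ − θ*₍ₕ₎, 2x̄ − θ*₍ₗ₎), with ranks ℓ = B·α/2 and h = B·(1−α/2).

(8.50, 9.46)

Percentile endpoints at ranks 2 and 38: θ*₍2₎ = 8.48, θ*₍38₎ = 9.44.
Basic interval reflects these around x̄:
  lower = 2 × 8.97 − 9.44 = 8.50
  upper = 2 × 8.97 − 8.48 = 9.46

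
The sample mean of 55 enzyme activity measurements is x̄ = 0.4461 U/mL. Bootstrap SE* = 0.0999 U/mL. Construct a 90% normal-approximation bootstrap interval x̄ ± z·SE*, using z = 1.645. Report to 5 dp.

Margin = 1.645 × 0.0999 = 0.164335
Interval: 0.4461 ± 0.164335

(0.28176, 0.61044)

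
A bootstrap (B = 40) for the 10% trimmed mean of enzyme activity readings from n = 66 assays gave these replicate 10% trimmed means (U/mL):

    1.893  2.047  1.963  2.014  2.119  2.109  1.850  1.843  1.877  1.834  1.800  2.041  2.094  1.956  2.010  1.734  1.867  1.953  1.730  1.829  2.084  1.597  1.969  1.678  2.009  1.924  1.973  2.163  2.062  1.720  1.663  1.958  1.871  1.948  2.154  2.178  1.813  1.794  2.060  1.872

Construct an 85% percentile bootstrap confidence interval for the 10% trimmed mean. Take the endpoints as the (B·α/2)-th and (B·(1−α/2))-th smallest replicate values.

(1.678, 2.119)

Sorted replicates: 1.597, 1.663, 1.678, 1.720, 1.730, 1.734, 1.794, 1.800, 1.813, 1.829, 1.834, 1.843, 1.850, 1.867, 1.871, 1.872, 1.877, 1.893, 1.924, 1.948, 1.953, 1.956, 1.958, 1.963, 1.969, 1.973, 2.009, 2.010, 2.014, 2.041, 2.047, 2.060, 2.062, 2.084, 2.094, 2.109, 2.119, 2.154, 2.163, 2.178
α = 0.15; lower rank = 40 × 0.075 = 3; upper rank = 40 × 0.925 = 37.
The 3rd smallest replicate is 1.678; the 37th is 2.119.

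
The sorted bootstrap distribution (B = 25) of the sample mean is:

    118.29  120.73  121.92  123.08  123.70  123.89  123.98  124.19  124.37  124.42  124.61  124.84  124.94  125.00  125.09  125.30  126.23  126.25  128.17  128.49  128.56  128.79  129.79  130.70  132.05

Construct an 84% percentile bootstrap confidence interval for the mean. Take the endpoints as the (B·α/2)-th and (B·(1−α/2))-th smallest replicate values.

(120.73, 129.79)

α = 0.16; lower rank = 25 × 0.080 = 2; upper rank = 25 × 0.920 = 23.
The 2nd smallest replicate is 120.73; the 23rd is 129.79.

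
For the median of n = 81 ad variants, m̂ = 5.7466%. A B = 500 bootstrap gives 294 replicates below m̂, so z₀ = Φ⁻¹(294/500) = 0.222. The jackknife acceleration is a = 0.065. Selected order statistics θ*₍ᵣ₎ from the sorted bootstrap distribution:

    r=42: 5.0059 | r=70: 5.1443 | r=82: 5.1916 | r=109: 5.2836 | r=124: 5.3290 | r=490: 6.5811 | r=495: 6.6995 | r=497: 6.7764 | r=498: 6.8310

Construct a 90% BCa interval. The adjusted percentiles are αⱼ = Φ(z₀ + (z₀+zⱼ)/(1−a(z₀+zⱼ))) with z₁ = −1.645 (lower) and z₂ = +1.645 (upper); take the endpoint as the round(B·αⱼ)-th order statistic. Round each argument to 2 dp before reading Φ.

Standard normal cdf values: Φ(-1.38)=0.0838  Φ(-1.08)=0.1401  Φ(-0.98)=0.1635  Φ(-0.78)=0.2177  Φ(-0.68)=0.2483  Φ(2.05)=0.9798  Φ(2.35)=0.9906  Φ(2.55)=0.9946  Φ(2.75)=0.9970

Lower: z₀ + z₁ = 0.222 + (-1.645) = -1.423; 1 − a(z₀+z₁) = 1 − (0.065)(-1.423) = 1.0925; argument = 0.222 + (-1.423)/1.0925 = -1.0805 → -1.08.
α₁ = Φ(-1.08) = 0.1401; rank = round(500 × 0.1401) = 70; θ*₍70₎ = 5.1443.
Upper: z₀ + z₂ = 1.867; 1 − a(z₀+z₂) = 0.8786; argument = 2.3469 → 2.35; α₂ = 0.9906; rank = 495; θ*₍495₎ = 6.6995.

(5.1443, 6.6995)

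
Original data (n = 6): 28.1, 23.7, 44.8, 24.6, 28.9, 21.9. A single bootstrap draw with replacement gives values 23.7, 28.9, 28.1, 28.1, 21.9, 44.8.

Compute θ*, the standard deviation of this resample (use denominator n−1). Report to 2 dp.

θ* = 8.12

Mean = 29.2500; sum of squared deviations = 329.3950
s² = 329.3950 / 5 = 65.8790
s = √65.8790 = 8.12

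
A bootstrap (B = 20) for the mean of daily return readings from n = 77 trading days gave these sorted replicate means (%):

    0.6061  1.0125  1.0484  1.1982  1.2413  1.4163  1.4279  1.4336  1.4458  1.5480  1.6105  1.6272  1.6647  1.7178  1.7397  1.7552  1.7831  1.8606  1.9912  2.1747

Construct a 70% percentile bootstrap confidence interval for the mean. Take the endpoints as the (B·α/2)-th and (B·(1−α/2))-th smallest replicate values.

(1.0484, 1.7831)

α = 0.30; lower rank = 20 × 0.150 = 3; upper rank = 20 × 0.850 = 17.
The 3rd smallest replicate is 1.0484; the 17th is 1.7831.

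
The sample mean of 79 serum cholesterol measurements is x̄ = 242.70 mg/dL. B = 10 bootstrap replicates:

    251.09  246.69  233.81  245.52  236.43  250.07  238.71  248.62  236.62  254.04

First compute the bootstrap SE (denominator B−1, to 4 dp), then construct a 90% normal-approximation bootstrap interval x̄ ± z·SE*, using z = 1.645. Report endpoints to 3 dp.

(230.912, 254.488)

Mean of replicates = 244.1600; sum of squared deviations = 462.1390; SE* = √(462.1390/9) = 7.1658
Margin = 1.645 × 7.1658 = 11.7877
Interval: 242.70 ± 11.7877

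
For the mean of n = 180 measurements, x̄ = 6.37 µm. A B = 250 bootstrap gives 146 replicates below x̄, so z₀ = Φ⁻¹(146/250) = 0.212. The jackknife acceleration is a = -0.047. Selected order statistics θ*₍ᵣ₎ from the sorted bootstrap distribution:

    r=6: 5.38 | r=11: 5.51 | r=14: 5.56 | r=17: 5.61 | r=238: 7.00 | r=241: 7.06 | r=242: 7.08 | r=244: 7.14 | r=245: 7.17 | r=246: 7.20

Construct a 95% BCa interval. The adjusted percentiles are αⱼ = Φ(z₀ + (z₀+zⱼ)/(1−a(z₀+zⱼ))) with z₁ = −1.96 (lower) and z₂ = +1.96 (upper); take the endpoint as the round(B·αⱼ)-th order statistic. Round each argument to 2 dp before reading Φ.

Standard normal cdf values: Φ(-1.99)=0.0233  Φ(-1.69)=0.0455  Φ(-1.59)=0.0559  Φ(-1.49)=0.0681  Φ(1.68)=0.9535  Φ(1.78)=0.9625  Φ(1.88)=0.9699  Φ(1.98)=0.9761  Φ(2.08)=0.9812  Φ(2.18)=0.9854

(5.51, 7.20)

Lower: z₀ + z₁ = 0.212 + (-1.960) = -1.748; 1 − a(z₀+z₁) = 1 − (-0.047)(-1.748) = 0.9178; argument = 0.212 + (-1.748)/0.9178 = -1.6925 → -1.69.
α₁ = Φ(-1.69) = 0.0455; rank = round(250 × 0.0455) = 11; θ*₍11₎ = 5.51.
Upper: z₀ + z₂ = 2.172; 1 − a(z₀+z₂) = 1.1021; argument = 2.1828 → 2.18; α₂ = 0.9854; rank = 246; θ*₍246₎ = 7.20.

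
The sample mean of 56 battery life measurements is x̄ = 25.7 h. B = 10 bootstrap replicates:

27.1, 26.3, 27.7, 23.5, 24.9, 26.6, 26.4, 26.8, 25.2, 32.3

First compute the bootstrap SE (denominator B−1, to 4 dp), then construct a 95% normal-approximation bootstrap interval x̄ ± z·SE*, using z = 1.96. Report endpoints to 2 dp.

(21.15, 30.25)

Mean of replicates = 26.6800; sum of squared deviations = 48.5160; SE* = √(48.5160/9) = 2.3218
Margin = 1.96 × 2.3218 = 4.551
Interval: 25.7 ± 4.551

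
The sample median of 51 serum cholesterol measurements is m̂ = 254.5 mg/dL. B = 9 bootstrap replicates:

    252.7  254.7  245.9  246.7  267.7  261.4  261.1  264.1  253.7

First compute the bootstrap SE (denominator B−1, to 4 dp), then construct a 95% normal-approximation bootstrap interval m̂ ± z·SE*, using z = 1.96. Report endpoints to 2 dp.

(239.60, 269.40)

Mean of replicates = 256.4444; sum of squared deviations = 462.2622; SE* = √(462.2622/8) = 7.6015
Margin = 1.96 × 7.6015 = 14.899
Interval: 254.5 ± 14.899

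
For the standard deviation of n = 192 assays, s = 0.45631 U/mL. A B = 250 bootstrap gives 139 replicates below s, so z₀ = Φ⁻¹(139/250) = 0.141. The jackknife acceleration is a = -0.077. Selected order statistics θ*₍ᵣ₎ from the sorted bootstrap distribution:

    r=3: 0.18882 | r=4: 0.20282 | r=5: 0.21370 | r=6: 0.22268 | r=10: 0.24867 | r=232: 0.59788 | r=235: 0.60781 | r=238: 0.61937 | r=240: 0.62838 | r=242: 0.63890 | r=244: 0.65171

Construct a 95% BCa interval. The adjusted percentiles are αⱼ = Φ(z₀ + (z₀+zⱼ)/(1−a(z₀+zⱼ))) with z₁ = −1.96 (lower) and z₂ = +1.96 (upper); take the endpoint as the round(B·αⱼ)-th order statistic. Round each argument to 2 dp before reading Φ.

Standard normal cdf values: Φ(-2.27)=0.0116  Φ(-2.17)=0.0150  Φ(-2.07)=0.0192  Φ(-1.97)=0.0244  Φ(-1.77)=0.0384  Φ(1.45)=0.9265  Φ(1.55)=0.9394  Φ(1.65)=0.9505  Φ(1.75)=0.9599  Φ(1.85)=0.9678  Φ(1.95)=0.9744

Lower: z₀ + z₁ = 0.141 + (-1.960) = -1.819; 1 − a(z₀+z₁) = 1 − (-0.077)(-1.819) = 0.8599; argument = 0.141 + (-1.819)/0.8599 = -1.9743 → -1.97.
α₁ = Φ(-1.97) = 0.0244; rank = round(250 × 0.0244) = 6; θ*₍6₎ = 0.22268.
Upper: z₀ + z₂ = 2.101; 1 − a(z₀+z₂) = 1.1618; argument = 1.9494 → 1.95; α₂ = 0.9744; rank = 244; θ*₍244₎ = 0.65171.

(0.22268, 0.65171)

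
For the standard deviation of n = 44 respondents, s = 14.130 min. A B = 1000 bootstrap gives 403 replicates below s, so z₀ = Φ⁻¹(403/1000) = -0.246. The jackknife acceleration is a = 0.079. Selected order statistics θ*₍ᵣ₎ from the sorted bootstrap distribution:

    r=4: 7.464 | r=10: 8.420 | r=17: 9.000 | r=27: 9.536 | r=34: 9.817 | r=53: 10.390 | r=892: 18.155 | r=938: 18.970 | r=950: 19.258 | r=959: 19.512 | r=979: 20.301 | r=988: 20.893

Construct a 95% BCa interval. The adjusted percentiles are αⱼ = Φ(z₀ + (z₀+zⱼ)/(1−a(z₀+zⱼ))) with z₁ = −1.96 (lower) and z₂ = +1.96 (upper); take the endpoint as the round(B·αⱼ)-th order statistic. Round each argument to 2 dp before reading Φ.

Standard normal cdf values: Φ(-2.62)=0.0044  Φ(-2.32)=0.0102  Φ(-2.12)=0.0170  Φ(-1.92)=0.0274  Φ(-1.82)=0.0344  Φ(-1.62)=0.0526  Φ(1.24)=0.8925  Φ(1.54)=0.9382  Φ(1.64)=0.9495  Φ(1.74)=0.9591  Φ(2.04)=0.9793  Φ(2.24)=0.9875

Lower: z₀ + z₁ = -0.246 + (-1.960) = -2.206; 1 − a(z₀+z₁) = 1 − (0.079)(-2.206) = 1.1743; argument = -0.246 + (-2.206)/1.1743 = -2.1246 → -2.12.
α₁ = Φ(-2.12) = 0.0170; rank = round(1000 × 0.0170) = 17; θ*₍17₎ = 9.000.
Upper: z₀ + z₂ = 1.714; 1 − a(z₀+z₂) = 0.8646; argument = 1.7364 → 1.74; α₂ = 0.9591; rank = 959; θ*₍959₎ = 19.512.

(9.000, 19.512)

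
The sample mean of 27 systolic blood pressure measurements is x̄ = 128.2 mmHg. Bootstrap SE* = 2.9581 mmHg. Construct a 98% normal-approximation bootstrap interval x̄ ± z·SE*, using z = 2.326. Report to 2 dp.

(121.32, 135.08)

Margin = 2.326 × 2.9581 = 6.881
Interval: 128.2 ± 6.881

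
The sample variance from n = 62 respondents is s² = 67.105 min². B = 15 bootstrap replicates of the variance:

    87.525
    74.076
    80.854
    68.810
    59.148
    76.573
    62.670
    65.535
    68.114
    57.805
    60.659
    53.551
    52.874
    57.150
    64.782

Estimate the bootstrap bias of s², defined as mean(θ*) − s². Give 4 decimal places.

mean(θ*) = (87.525 + 74.076 + 80.854 + 68.810 + 59.148 + 76.573 + 62.670 + 65.535 + 68.114 + 57.805 + 60.659 + 53.551 + 52.874 + 57.150 + 64.782) / 15 = 66.00840
bias = 66.00840 − 67.105

bias = −1.0966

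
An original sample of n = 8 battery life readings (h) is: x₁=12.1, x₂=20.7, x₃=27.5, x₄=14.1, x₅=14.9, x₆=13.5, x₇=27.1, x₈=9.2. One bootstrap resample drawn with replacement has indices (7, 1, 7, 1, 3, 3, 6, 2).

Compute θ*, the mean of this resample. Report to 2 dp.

Resample values: 27.1, 12.1, 27.1, 12.1, 27.5, 27.5, 13.5, 20.7.
Mean = (27.1 + 12.1 + 27.1 + 12.1 + 27.5 + 27.5 + 13.5 + 20.7) / 8 = 167.60 / 8 = 20.95

θ* = 20.95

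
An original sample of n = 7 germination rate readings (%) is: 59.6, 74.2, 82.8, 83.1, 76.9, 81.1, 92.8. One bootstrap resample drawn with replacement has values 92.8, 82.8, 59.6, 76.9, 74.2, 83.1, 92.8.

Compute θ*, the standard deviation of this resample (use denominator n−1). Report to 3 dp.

Mean = 80.3143; sum of squared deviations = 803.8486
s² = 803.8486 / 6 = 133.9748
s = √133.9748 = 11.575

θ* = 11.575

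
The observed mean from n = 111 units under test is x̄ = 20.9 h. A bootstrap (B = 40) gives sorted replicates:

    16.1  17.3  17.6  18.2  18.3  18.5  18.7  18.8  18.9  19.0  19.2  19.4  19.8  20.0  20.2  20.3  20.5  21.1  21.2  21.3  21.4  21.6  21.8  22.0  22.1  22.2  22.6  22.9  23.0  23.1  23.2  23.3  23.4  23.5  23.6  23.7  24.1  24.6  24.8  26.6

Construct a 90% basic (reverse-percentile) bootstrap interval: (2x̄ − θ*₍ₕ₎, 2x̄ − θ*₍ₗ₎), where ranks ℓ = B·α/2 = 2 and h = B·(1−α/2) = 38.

(17.2, 24.5)

Percentile endpoints at ranks 2 and 38: θ*₍2₎ = 17.3, θ*₍38₎ = 24.6.
Basic interval reflects these around x̄:
  lower = 2 × 20.9 − 24.6 = 17.2
  upper = 2 × 20.9 − 17.3 = 24.5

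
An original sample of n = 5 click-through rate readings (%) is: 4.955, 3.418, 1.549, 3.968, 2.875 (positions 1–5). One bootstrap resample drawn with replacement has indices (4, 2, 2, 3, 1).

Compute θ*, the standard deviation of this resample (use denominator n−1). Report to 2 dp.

Resample values: 3.968, 3.418, 3.418, 1.549, 4.955.
Mean = 3.4616; sum of squared deviations = 6.1485
s² = 6.1485 / 4 = 1.5371
s = √1.5371 = 1.24

θ* = 1.24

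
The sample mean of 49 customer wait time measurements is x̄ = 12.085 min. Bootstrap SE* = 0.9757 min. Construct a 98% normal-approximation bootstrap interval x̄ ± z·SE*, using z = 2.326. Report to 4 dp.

Margin = 2.326 × 0.9757 = 2.26948
Interval: 12.085 ± 2.26948

(9.8155, 14.3545)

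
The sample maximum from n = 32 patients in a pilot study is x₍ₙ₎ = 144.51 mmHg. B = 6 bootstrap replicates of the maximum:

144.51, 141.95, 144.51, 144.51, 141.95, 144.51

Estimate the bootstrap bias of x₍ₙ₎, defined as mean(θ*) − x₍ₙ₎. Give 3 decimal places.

bias = −0.853

mean(θ*) = (144.51 + 141.95 + 144.51 + 144.51 + 141.95 + 144.51) / 6 = 143.6567
bias = 143.6567 − 144.51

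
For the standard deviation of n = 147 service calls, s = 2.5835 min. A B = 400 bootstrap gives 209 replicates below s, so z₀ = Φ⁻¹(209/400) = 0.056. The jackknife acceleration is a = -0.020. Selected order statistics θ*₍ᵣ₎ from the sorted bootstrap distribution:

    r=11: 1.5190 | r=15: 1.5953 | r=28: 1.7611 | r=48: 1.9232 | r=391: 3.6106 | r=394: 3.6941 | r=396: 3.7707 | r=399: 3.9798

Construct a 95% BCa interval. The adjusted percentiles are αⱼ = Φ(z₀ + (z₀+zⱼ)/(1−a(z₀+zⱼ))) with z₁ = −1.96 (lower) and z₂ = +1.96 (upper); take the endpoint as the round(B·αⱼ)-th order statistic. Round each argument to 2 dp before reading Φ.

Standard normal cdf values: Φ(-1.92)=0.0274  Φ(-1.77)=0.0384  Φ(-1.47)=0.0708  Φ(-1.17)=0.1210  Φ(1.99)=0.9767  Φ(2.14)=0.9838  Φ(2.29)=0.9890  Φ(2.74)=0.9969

Lower: z₀ + z₁ = 0.056 + (-1.960) = -1.904; 1 − a(z₀+z₁) = 1 − (-0.020)(-1.904) = 0.9619; argument = 0.056 + (-1.904)/0.9619 = -1.9234 → -1.92.
α₁ = Φ(-1.92) = 0.0274; rank = round(400 × 0.0274) = 11; θ*₍11₎ = 1.5190.
Upper: z₀ + z₂ = 2.016; 1 − a(z₀+z₂) = 1.0403; argument = 1.9939 → 1.99; α₂ = 0.9767; rank = 391; θ*₍391₎ = 3.6106.

(1.5190, 3.6106)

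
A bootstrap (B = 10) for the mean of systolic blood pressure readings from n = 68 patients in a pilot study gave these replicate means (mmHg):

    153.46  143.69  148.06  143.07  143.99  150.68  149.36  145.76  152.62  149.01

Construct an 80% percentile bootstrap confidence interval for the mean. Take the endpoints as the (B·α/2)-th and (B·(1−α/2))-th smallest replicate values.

(143.07, 152.62)

Sorted replicates: 143.07, 143.69, 143.99, 145.76, 148.06, 149.01, 149.36, 150.68, 152.62, 153.46
α = 0.20; lower rank = 10 × 0.100 = 1; upper rank = 10 × 0.900 = 9.
The 1st smallest replicate is 143.07; the 9th is 152.62.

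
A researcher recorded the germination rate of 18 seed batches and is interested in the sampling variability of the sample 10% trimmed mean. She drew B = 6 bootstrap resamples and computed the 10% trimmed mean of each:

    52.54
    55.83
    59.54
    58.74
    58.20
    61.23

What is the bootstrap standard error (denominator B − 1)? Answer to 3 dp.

Bootstrap SE is the standard deviation of the 6 replicate 10% trimmed means.
Mean of replicates: (52.54 + 55.83 + 59.54 + 58.74 + 58.20 + 61.23) / 6 = 346.0800 / 6 = 57.6800
Sum of squared deviations: (−5.1400)² + (−1.8500)² + (+1.8600)² + (+1.0600)² + (+0.5200)² + (+3.5500)² = 47.2982
Variance = 47.2982 / 5 = 9.4596
SE* = √9.4596

SE* = 3.076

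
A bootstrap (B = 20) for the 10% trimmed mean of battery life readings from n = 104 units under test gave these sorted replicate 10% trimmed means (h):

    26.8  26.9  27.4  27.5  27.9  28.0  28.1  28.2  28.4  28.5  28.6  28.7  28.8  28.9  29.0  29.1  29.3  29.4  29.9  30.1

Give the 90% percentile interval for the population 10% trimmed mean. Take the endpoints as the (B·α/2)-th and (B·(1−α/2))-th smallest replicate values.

α = 0.10; lower rank = 20 × 0.050 = 1; upper rank = 20 × 0.950 = 19.
The 1st smallest replicate is 26.8; the 19th is 29.9.

(26.8, 29.9)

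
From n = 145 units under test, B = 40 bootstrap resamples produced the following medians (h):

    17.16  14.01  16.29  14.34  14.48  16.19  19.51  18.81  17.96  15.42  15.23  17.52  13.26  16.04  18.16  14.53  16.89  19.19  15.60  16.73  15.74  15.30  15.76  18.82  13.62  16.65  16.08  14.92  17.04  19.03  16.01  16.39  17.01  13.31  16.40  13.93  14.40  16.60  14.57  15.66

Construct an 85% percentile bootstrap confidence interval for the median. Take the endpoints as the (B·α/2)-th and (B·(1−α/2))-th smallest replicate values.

Sorted replicates: 13.26, 13.31, 13.62, 13.93, 14.01, 14.34, 14.40, 14.48, 14.53, 14.57, 14.92, 15.23, 15.30, 15.42, 15.60, 15.66, 15.74, 15.76, 16.01, 16.04, 16.08, 16.19, 16.29, 16.39, 16.40, 16.60, 16.65, 16.73, 16.89, 17.01, 17.04, 17.16, 17.52, 17.96, 18.16, 18.81, 18.82, 19.03, 19.19, 19.51
α = 0.15; lower rank = 40 × 0.075 = 3; upper rank = 40 × 0.925 = 37.
The 3rd smallest replicate is 13.62; the 37th is 18.82.

(13.62, 18.82)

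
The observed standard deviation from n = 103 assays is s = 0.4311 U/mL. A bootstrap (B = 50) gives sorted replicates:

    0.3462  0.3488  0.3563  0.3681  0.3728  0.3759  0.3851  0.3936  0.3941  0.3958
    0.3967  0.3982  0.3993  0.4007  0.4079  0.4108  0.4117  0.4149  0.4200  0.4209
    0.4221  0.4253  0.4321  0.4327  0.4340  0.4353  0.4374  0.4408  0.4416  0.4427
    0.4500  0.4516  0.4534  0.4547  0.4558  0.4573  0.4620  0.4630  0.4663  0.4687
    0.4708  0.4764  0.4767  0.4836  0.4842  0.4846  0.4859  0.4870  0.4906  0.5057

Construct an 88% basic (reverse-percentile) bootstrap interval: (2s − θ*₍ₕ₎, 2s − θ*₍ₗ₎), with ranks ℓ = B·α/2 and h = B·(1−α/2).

(0.3763, 0.5059)

Percentile endpoints at ranks 3 and 47: θ*₍3₎ = 0.3563, θ*₍47₎ = 0.4859.
Basic interval reflects these around s:
  lower = 2 × 0.4311 − 0.4859 = 0.3763
  upper = 2 × 0.4311 − 0.3563 = 0.5059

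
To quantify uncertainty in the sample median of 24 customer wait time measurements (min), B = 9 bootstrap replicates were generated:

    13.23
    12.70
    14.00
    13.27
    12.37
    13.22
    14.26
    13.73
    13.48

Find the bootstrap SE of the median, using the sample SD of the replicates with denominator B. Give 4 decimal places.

SE* = 0.5609

Bootstrap SE is the standard deviation of the 9 replicate medians.
Mean of replicates: (13.23 + 12.70 + 14.00 + 13.27 + 12.37 + 13.22 + 14.26 + 13.73 + 13.48) / 9 = 120.26000 / 9 = 13.36222
Sum of squared deviations: (−0.13222)² + (−0.66222)² + (+0.63778)² + (−0.09222)² + (−0.99222)² + (−0.14222)² + (+0.89778)² + (+0.36778)² + (+0.11778)² = 2.83116
Variance = 2.83116 / 9 = 0.31457
SE* = √0.31457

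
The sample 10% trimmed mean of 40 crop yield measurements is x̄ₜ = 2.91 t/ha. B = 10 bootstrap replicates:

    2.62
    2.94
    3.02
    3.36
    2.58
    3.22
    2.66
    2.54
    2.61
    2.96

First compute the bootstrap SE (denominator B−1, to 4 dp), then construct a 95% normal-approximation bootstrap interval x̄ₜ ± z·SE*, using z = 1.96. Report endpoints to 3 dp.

(2.340, 3.480)

Mean of replicates = 2.8510; sum of squared deviations = 0.7617; SE* = √(0.7617/9) = 0.2909
Margin = 1.96 × 0.2909 = 0.5702
Interval: 2.91 ± 0.5702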